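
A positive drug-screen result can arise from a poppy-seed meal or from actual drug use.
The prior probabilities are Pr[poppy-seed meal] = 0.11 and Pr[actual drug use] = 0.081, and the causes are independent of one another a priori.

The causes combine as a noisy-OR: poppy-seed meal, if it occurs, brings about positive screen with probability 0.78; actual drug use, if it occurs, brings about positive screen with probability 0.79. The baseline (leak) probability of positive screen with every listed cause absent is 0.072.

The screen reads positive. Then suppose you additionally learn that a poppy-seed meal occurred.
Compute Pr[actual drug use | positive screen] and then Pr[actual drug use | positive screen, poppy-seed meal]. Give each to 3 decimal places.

Under noisy-OR, P(positive screen | causes) = 1 − (1−0.072)·∏(1−qᵢ) over the active causes.
Numerator (weight on configurations with actual drug use): 0.058041 + 0.008528 = 0.066569
Denominator P(positive screen): 0.072*0.89*0.919 + 0.80512*0.89*0.081 + 0.79584*0.11*0.919 + 0.957126*0.11*0.081 = 0.205910
Posterior = 0.066569 / 0.205910 ≈ 0.323

With the extra evidence:
By total probability over both values of actual drug use:
  P(positive screen | poppy-seed meal) = 0.79584·0.919 + 0.957126·0.081
        = 0.731377 + 0.077527 = 0.808904
Keeping only the actual drug use-present terms gives 0.077527, so
  P(actual drug use | positive screen, poppy-seed meal) = 0.077527 / 0.808904 ≈ 0.096
This is intercausal reasoning (explaining away): once poppy-seed meal accounts for the positive screen, actual drug use becomes less likely.

Pr[actual drug use | positive screen] ≈ 0.323; Pr[actual drug use | positive screen, poppy-seed meal] ≈ 0.096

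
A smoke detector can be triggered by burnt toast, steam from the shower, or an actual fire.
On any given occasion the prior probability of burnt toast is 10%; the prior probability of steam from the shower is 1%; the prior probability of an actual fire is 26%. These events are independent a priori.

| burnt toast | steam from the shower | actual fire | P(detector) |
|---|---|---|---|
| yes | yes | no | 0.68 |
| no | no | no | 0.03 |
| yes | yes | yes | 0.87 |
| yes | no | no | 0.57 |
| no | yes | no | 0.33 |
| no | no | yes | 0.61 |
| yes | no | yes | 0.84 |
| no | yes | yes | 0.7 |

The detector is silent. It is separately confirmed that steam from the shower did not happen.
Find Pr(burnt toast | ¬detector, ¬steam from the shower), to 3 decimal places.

Pr(burnt toast | ¬detector, ¬steam from the shower) ≈ 0.047

Enumerate the 4 (burnt toast, actual fire) configurations and weight by the priors:
  P(¬detector | ¬steam from the shower) = 0.97×0.9×0.74 + 0.39×0.9×0.26 + 0.43×0.1×0.74 + 0.16×0.1×0.26
        = 0.646020 + 0.091260 + 0.031820 + 0.004160 = 0.773260
The terms with burnt toast present sum to 0.035980, so
  P(burnt toast | ¬detector, ¬steam from the shower) = 0.035980 / 0.773260 ≈ 0.047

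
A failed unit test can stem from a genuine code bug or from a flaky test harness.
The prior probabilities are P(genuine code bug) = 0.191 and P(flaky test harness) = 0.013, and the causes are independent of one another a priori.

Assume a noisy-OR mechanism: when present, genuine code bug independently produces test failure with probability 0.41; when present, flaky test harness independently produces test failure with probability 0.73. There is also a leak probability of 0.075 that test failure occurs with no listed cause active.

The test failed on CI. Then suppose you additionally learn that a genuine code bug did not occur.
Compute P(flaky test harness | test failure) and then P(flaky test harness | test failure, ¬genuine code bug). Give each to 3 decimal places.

Under noisy-OR, P(test failure | causes) = 1 − (1−0.075)·∏(1−qᵢ) over the active causes.
For the numerator, keep only flaky test harness=true terms: 0.007890 + 0.002117 = 0.010007
The normalizing constant is 0.075*0.809*0.987 + 0.75025*0.809*0.013 + 0.45425*0.191*0.987 + 0.852648*0.191*0.013 = 0.155527
P(flaky test harness | test failure) = 0.010007/0.155527 ≈ 0.064

With the extra evidence:
Enumerate both values of flaky test harness and weight by the priors:
  P(test failure | ¬genuine code bug) = 0.075×0.987 + 0.75025×0.013
        = 0.074025 + 0.009753 = 0.083778
Keeping only the flaky test harness-present terms gives 0.009753, so
  P(flaky test harness | test failure, ¬genuine code bug) = 0.009753 / 0.083778 ≈ 0.116
Ruling out genuine code bug raises the posterior on flaky test harness — the flip side of explaining away.

P(flaky test harness | test failure) ≈ 0.064; P(flaky test harness | test failure, ¬genuine code bug) ≈ 0.116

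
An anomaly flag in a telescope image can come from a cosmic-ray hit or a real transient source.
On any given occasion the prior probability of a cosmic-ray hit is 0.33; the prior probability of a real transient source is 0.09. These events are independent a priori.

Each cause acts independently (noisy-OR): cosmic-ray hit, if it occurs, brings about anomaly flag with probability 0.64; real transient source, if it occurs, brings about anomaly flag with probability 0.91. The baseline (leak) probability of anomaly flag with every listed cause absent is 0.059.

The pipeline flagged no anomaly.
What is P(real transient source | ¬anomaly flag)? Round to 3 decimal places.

Under noisy-OR, P(anomaly flag | causes) = 1 − (1−0.059)·∏(1−qᵢ) over the active causes.
For the numerator, keep only real transient source=true terms: 0.005107 + 0.000905 = 0.006012
Denominator P(¬anomaly flag): 0.941*0.67*0.91 + 0.08469*0.67*0.09 + 0.33876*0.33*0.91 + 0.030488*0.33*0.09 = 0.681470
P(real transient source | ¬anomaly flag) = 0.006012/0.681470 ≈ 0.009

P(real transient source | ¬anomaly flag) ≈ 0.009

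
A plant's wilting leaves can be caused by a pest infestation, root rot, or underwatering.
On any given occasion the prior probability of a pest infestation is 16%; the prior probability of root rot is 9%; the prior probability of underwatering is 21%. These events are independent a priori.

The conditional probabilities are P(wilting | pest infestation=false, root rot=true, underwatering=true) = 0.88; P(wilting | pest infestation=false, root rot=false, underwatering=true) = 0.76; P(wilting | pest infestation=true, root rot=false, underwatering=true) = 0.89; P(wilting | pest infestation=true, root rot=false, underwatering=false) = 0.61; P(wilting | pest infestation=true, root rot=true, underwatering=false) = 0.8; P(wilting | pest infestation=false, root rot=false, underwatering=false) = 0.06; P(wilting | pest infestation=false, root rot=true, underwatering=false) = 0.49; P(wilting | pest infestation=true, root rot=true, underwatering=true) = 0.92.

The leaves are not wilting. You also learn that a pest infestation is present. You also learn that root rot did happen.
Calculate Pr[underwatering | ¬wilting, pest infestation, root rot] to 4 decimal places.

Pr[underwatering | ¬wilting, pest infestation, root rot] ≈ 0.0961

Numerator (weight on configurations with underwatering): 0.08·0.21 = 0.016800
Denominator P(¬wilting | pest infestation, root rot): 0.2·0.79 + 0.08·0.21 = 0.174800
Posterior = 0.016800 / 0.174800 ≈ 0.0961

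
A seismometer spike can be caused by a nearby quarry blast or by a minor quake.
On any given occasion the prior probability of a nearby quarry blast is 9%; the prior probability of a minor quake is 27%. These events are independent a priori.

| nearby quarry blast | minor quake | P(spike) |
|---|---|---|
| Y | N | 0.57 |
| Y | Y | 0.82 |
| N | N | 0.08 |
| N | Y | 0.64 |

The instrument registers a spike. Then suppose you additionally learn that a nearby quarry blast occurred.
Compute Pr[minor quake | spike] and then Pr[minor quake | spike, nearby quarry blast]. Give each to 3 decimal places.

P(spike) = 0.08×0.91×0.73 + 0.64×0.91×0.27 + 0.57×0.09×0.73 + 0.82×0.09×0.27 = 0.053144 + 0.157248 + 0.037449 + 0.019926 = 0.267767
The minor quake-present share is 0.157248 + 0.019926 = 0.177174.
So P(minor quake | spike) = 0.177174/0.267767 ≈ 0.662.

Now also conditioning on nearby quarry blast=true:
Weight on minor quake=true, given the evidence: 0.82*0.27 = 0.221400
Normalizer over all consistent configurations: 0.57*0.73 + 0.82*0.27 = 0.637500
Posterior = 0.221400 / 0.637500 ≈ 0.347
Conditioning on nearby quarry blast lowers the posterior on minor quake: the classic explaining-away effect in a common-effect structure.

Pr[minor quake | spike] ≈ 0.662; Pr[minor quake | spike, nearby quarry blast] ≈ 0.347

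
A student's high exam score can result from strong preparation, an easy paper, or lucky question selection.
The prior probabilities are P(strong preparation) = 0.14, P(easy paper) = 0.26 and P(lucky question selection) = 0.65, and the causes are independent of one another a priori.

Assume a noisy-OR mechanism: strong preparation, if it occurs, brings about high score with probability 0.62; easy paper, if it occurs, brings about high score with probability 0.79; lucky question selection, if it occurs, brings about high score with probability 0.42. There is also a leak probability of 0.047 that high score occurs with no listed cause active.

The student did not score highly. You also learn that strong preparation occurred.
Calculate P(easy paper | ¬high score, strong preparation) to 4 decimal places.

P(easy paper | ¬high score, strong preparation) ≈ 0.0687

Under noisy-OR, P(high score | causes) = 1 − (1−0.047)·∏(1−qᵢ) over the active causes.
P(¬high score | strong preparation) = 0.36214×0.74×0.35 + 0.210041×0.74×0.65 + 0.076049×0.26×0.35 + 0.044109×0.26×0.65 = 0.093794 + 0.101030 + 0.006920 + 0.007454 = 0.209198
Restricting to configurations with easy paper present: 0.006920 + 0.007454 = 0.014374.
So P(easy paper | ¬high score, strong preparation) = 0.014374/0.209198 ≈ 0.0687.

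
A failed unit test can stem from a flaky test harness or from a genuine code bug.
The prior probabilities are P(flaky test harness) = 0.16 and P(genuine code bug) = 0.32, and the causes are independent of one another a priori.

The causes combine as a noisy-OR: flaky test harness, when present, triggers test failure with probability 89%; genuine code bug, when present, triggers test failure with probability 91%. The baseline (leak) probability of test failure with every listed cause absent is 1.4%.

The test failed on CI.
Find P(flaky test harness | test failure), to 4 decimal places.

Under noisy-OR, P(test failure | causes) = 1 − (1−0.014)·∏(1−qᵢ) over the active causes.
By total probability over the 4 (flaky test harness, genuine code bug) configurations:
  P(test failure) = 0.014*0.84*0.68 + 0.91126*0.84*0.32 + 0.89154*0.16*0.68 + 0.990239*0.16*0.32
        = 0.007997 + 0.244947 + 0.097000 + 0.050700 = 0.400644
The terms with flaky test harness present sum to 0.147700, so
  P(flaky test harness | test failure) = 0.147700 / 0.400644 ≈ 0.3687

P(flaky test harness | test failure) ≈ 0.3687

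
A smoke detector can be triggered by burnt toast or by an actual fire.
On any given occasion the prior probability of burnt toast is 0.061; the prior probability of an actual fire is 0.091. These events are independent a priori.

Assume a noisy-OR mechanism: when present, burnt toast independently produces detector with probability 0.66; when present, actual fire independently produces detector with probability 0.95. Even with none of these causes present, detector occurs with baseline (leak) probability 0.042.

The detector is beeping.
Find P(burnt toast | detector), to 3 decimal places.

Under noisy-OR, P(detector | causes) = 1 − (1−0.042)·∏(1−qᵢ) over the active causes.
Enumerate the 4 (burnt toast, actual fire) configurations and weight by the priors:
  P(detector) = 0.042×0.939×0.909 + 0.9521×0.939×0.091 + 0.67428×0.061×0.909 + 0.983714×0.061×0.091
        = 0.035849 + 0.081356 + 0.037388 + 0.005461 = 0.160054
Keeping only the burnt toast-present terms gives 0.042849, so
  P(burnt toast | detector) = 0.042849 / 0.160054 ≈ 0.268

P(burnt toast | detector) ≈ 0.268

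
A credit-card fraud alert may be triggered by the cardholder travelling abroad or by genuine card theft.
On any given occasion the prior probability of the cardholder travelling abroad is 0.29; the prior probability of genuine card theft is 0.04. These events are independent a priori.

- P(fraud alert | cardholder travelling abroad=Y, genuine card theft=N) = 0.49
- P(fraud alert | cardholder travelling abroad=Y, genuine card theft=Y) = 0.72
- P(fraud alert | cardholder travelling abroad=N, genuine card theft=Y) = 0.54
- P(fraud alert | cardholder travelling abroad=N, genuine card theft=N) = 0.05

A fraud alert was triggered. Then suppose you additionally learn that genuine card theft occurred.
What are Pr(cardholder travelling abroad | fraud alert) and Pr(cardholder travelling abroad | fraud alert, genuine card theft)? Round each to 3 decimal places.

Weight on cardholder travelling abroad=true, given the evidence: 0.136416 + 0.008352 = 0.144768
Normalizer over all consistent configurations: 0.05×0.71×0.96 + 0.54×0.71×0.04 + 0.49×0.29×0.96 + 0.72×0.29×0.04 = 0.194184
P(cardholder travelling abroad | fraud alert) = 0.144768/0.194184 ≈ 0.746

Now condition on the additional information:
Weight on cardholder travelling abroad=true, given the evidence: 0.72×0.29 = 0.208800
Denominator P(fraud alert | genuine card theft): 0.54×0.71 + 0.72×0.29 = 0.592200
Posterior = 0.208800 / 0.592200 ≈ 0.353

Pr(cardholder travelling abroad | fraud alert) ≈ 0.746; Pr(cardholder travelling abroad | fraud alert, genuine card theft) ≈ 0.353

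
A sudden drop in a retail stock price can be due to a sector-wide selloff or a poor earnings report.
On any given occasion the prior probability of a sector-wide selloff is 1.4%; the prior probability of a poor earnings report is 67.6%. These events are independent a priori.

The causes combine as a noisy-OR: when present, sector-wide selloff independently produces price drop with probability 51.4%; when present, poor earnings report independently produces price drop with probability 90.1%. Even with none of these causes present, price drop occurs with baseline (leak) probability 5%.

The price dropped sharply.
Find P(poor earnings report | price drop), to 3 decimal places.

P(poor earnings report | price drop) ≈ 0.971

Under noisy-OR, P(price drop | causes) = 1 − (1−0.05)·∏(1−qᵢ) over the active causes.
Sum P(price drop|·) weighted by the priors over the 4 (sector-wide selloff, poor earnings report) configurations:
  P(price drop) = 0.05×0.986×0.324 + 0.90595×0.986×0.676 + 0.5383×0.014×0.324 + 0.954292×0.014×0.676
        = 0.015973 + 0.603848 + 0.002442 + 0.009031 = 0.631294
Configurations with poor earnings report contribute 0.612879, so
  P(poor earnings report | price drop) = 0.612879 / 0.631294 ≈ 0.971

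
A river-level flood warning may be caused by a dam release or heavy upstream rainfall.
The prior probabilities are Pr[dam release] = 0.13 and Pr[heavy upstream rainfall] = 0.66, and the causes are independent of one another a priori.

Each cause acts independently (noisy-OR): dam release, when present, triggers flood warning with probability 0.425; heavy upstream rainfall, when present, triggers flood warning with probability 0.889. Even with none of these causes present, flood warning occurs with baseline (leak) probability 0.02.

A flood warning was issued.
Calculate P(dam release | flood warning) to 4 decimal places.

P(dam release | flood warning) ≈ 0.1615

Under noisy-OR, P(flood warning | causes) = 1 − (1−0.02)·∏(1−qᵢ) over the active causes.
P(flood warning) = 0.02*0.87*0.34 + 0.89122*0.87*0.66 + 0.4365*0.13*0.34 + 0.937451*0.13*0.66 = 0.005916 + 0.511739 + 0.019293 + 0.080433 = 0.617381
The dam release-present share is 0.019293 + 0.080433 = 0.099726.
P(dam release | flood warning) = 0.099726 / 0.617381 ≈ 0.1615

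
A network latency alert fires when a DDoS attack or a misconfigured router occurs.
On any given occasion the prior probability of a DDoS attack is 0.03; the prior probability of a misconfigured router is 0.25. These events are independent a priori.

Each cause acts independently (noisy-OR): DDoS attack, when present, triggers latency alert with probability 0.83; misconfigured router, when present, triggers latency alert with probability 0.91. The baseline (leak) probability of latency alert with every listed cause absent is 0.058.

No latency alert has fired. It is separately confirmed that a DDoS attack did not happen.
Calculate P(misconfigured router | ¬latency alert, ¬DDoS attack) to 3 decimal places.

Under noisy-OR, P(latency alert | causes) = 1 − (1−0.058)·∏(1−qᵢ) over the active causes.
Weight on misconfigured router=true, given the evidence: 0.08478·0.25 = 0.021195
Denominator P(¬latency alert | ¬DDoS attack): 0.942·0.75 + 0.08478·0.25 = 0.727695
Posterior = 0.021195 / 0.727695 ≈ 0.029

P(misconfigured router | ¬latency alert, ¬DDoS attack) ≈ 0.029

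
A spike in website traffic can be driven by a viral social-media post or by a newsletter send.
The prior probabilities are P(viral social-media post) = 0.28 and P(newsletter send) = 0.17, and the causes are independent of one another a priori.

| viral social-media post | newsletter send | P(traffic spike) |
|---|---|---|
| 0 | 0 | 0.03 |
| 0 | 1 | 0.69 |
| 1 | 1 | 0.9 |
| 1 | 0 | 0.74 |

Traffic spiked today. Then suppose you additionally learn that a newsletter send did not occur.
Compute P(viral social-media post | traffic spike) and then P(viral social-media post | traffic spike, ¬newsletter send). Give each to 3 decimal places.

P(traffic spike) = 0.03*0.72*0.83 + 0.69*0.72*0.17 + 0.74*0.28*0.83 + 0.9*0.28*0.17 = 0.017928 + 0.084456 + 0.171976 + 0.042840 = 0.317200
Of this, 0.214816 comes from 0.171976 + 0.042840 (the viral social-media post=true cases).
P(viral social-media post | traffic spike) = 0.214816 / 0.317200 ≈ 0.677

Now condition on the additional information:
P(traffic spike | ¬newsletter send) = 0.03·0.72 + 0.74·0.28 = 0.021600 + 0.207200 = 0.228800
Of this, 0.207200 comes from 0.74·0.28 (the viral social-media post=true cases).
P(viral social-media post | traffic spike, ¬newsletter send) = 0.207200 / 0.228800 ≈ 0.906

P(viral social-media post | traffic spike) ≈ 0.677; P(viral social-media post | traffic spike, ¬newsletter send) ≈ 0.906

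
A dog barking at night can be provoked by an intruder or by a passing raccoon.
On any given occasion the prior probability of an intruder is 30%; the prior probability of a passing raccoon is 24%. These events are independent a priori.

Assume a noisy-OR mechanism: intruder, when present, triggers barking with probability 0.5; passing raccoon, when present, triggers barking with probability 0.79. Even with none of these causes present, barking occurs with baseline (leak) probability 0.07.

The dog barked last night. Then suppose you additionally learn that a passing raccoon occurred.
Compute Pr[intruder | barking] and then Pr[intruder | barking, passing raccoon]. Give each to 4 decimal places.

Under noisy-OR, P(barking | causes) = 1 − (1−0.07)·∏(1−qᵢ) over the active causes.
By total probability over the 4 (intruder, passing raccoon) configurations:
  P(barking) = 0.07·0.7·0.76 + 0.8047·0.7·0.24 + 0.535·0.3·0.76 + 0.90235·0.3·0.24
        = 0.037240 + 0.135190 + 0.121980 + 0.064969 = 0.359379
The terms with intruder present sum to 0.186949, so
  P(intruder | barking) = 0.186949 / 0.359379 ≈ 0.5202

Now also conditioning on passing raccoon=true:
By total probability over both values of intruder:
  P(barking | passing raccoon) = 0.8047*0.7 + 0.90235*0.3
        = 0.563290 + 0.270705 = 0.833995
The terms with intruder present sum to 0.270705, so
  P(intruder | barking, passing raccoon) = 0.270705 / 0.833995 ≈ 0.3246

Pr[intruder | barking] ≈ 0.5202; Pr[intruder | barking, passing raccoon] ≈ 0.3246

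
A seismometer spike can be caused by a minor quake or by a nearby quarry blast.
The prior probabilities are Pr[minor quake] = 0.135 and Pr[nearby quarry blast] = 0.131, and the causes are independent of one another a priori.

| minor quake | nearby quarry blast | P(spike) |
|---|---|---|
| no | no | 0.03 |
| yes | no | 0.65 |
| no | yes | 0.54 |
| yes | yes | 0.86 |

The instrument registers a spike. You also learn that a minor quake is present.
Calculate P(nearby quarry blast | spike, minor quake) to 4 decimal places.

P(nearby quarry blast | spike, minor quake) ≈ 0.1663

Enumerate both values of nearby quarry blast and weight by the priors:
  P(spike | minor quake) = 0.65·0.869 + 0.86·0.131
        = 0.564850 + 0.112660 = 0.677510
The terms with nearby quarry blast present sum to 0.112660, so
  P(nearby quarry blast | spike, minor quake) = 0.112660 / 0.677510 ≈ 0.1663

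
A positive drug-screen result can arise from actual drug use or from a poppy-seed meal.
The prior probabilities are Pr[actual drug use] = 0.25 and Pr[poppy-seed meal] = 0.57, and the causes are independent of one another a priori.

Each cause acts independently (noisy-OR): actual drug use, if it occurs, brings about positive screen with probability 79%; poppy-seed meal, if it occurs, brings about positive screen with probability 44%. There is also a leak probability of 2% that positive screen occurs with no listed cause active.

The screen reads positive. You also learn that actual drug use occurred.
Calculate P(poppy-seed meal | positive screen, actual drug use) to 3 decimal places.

Under noisy-OR, P(positive screen | causes) = 1 − (1−0.02)·∏(1−qᵢ) over the active causes.
For the numerator, keep only poppy-seed meal=true terms: 0.884752*0.57 = 0.504309
Normalizer over all consistent configurations: 0.7942*0.43 + 0.884752*0.57 = 0.845815
Posterior = 0.504309 / 0.845815 ≈ 0.596

P(poppy-seed meal | positive screen, actual drug use) ≈ 0.596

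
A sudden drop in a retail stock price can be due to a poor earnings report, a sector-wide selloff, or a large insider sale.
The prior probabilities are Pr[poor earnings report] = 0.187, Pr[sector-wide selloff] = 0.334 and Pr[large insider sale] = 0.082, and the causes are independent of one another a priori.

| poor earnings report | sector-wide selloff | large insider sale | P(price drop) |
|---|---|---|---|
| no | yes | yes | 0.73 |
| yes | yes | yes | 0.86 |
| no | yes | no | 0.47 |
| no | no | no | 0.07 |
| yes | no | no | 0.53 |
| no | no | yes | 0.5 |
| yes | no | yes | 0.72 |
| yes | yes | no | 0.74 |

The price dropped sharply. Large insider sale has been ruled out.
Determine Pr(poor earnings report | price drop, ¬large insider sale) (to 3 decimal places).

Numerator (weight on configurations with poor earnings report): 0.066007 + 0.046219 = 0.112226
Normalizer over all consistent configurations: 0.07*0.813*0.666 + 0.47*0.813*0.334 + 0.53*0.187*0.666 + 0.74*0.187*0.334 = 0.277753
P(poor earnings report | price drop, ¬large insider sale) = 0.112226/0.277753 ≈ 0.404

Pr(poor earnings report | price drop, ¬large insider sale) ≈ 0.404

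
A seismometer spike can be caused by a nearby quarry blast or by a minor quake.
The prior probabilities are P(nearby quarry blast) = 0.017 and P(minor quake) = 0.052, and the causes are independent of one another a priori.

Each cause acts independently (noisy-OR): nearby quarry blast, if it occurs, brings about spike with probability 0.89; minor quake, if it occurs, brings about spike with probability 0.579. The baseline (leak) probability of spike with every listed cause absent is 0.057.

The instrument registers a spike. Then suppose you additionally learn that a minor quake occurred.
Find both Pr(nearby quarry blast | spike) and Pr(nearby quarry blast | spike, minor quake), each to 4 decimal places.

Under noisy-OR, P(spike | causes) = 1 − (1−0.057)·∏(1−qᵢ) over the active causes.
Weight on nearby quarry blast=true, given the evidence: 0.014444 + 0.000845 = 0.015289
Normalizer over all consistent configurations: 0.057×0.983×0.948 + 0.602997×0.983×0.052 + 0.89627×0.017×0.948 + 0.95633×0.017×0.052 = 0.099229
P(nearby quarry blast | spike) = 0.015289/0.099229 ≈ 0.1541

Now condition on the additional information:
For the numerator, keep only nearby quarry blast=true terms: 0.95633*0.017 = 0.016258
Denominator P(spike | minor quake): 0.602997*0.983 + 0.95633*0.017 = 0.609004
P(nearby quarry blast | spike, minor quake) = 0.016258/0.609004 ≈ 0.0267

Pr(nearby quarry blast | spike) ≈ 0.1541; Pr(nearby quarry blast | spike, minor quake) ≈ 0.0267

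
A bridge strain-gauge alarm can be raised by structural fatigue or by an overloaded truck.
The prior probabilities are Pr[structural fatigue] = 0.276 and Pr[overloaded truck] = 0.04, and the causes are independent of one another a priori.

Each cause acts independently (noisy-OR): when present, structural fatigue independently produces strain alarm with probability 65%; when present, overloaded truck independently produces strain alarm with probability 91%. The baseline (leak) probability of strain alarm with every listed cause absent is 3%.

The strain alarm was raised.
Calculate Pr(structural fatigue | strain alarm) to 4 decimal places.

Under noisy-OR, P(strain alarm | causes) = 1 − (1−0.03)·∏(1−qᵢ) over the active causes.
For the numerator, keep only structural fatigue=true terms: 0.175006 + 0.010703 = 0.185709
The normalizing constant is 0.03×0.724×0.96 + 0.9127×0.724×0.04 + 0.6605×0.276×0.96 + 0.969445×0.276×0.04 = 0.232992
P(structural fatigue | strain alarm) = 0.185709/0.232992 ≈ 0.7971

Pr(structural fatigue | strain alarm) ≈ 0.7971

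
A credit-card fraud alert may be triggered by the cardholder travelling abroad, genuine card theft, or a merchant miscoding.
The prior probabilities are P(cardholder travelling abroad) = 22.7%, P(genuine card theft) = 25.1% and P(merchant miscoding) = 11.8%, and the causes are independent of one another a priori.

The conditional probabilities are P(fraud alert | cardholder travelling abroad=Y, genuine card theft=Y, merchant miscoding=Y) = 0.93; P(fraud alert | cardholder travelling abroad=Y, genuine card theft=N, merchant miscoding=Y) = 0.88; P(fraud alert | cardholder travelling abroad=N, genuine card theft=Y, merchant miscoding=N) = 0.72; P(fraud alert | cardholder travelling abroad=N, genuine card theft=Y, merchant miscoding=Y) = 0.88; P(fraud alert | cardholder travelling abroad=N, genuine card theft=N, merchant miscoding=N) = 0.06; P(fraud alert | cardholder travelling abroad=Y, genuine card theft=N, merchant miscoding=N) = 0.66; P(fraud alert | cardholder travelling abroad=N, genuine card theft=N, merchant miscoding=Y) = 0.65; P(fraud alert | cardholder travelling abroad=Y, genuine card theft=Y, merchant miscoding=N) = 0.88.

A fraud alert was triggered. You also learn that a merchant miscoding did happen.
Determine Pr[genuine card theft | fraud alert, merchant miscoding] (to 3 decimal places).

P(fraud alert | merchant miscoding) = 0.65×0.773×0.749 + 0.88×0.773×0.251 + 0.88×0.227×0.749 + 0.93×0.227×0.251 = 0.376335 + 0.170740 + 0.149620 + 0.052989 = 0.749684
Of this, 0.223729 comes from 0.170740 + 0.052989 (the genuine card theft=true cases).
So P(genuine card theft | fraud alert, merchant miscoding) = 0.223729/0.749684 ≈ 0.298.

Pr[genuine card theft | fraud alert, merchant miscoding] ≈ 0.298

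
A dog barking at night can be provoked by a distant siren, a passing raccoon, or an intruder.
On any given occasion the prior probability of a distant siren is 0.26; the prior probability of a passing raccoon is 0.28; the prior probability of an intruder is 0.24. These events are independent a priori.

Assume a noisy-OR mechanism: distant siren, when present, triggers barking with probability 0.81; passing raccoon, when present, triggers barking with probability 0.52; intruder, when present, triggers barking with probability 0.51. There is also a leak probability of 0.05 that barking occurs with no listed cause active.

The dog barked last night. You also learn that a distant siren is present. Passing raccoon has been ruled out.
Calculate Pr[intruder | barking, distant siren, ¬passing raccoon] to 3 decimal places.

Pr[intruder | barking, distant siren, ¬passing raccoon] ≈ 0.260

Under noisy-OR, P(barking | causes) = 1 − (1−0.05)·∏(1−qᵢ) over the active causes.
Sum P(barking|·) weighted by the priors over both values of intruder:
  P(barking | distant siren, ¬passing raccoon) = 0.8195·0.76 + 0.911555·0.24
        = 0.622820 + 0.218773 = 0.841593
Configurations with intruder contribute 0.218773, so
  P(intruder | barking, distant siren, ¬passing raccoon) = 0.218773 / 0.841593 ≈ 0.260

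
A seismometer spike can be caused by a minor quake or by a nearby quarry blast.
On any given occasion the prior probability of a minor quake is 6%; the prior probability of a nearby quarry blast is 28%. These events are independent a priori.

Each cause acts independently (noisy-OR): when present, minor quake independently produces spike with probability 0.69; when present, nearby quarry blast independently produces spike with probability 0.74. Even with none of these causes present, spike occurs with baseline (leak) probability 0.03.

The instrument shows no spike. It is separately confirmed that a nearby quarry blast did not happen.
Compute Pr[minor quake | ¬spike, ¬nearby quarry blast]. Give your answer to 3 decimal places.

Under noisy-OR, P(spike | causes) = 1 − (1−0.03)·∏(1−qᵢ) over the active causes.
By total probability over both values of minor quake:
  P(¬spike | ¬nearby quarry blast) = 0.97*0.94 + 0.3007*0.06
        = 0.911800 + 0.018042 = 0.929842
Keeping only the minor quake-present terms gives 0.018042, so
  P(minor quake | ¬spike, ¬nearby quarry blast) = 0.018042 / 0.929842 ≈ 0.019

Pr[minor quake | ¬spike, ¬nearby quarry blast] ≈ 0.019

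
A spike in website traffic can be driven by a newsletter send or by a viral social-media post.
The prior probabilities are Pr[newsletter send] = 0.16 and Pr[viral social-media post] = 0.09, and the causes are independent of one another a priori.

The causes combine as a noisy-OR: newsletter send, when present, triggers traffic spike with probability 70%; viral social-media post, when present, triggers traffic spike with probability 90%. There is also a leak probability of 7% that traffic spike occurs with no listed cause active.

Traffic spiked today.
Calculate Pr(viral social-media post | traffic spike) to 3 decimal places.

Under noisy-OR, P(traffic spike | causes) = 1 − (1−0.07)·∏(1−qᵢ) over the active causes.
For the numerator, keep only viral social-media post=true terms: 0.068569 + 0.013998 = 0.082567
The normalizing constant is 0.07*0.84*0.91 + 0.907*0.84*0.09 + 0.721*0.16*0.91 + 0.9721*0.16*0.09 = 0.241053
P(viral social-media post | traffic spike) = 0.082567/0.241053 ≈ 0.343

Pr(viral social-media post | traffic spike) ≈ 0.343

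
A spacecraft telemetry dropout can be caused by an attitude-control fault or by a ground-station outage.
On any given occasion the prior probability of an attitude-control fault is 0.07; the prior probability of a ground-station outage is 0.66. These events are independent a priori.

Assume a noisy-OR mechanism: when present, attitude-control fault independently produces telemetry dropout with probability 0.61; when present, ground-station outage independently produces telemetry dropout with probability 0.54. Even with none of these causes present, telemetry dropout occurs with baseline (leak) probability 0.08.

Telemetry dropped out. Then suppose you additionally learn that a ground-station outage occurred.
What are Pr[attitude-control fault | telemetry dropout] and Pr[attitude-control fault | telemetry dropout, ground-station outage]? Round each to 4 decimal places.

Under noisy-OR, P(telemetry dropout | causes) = 1 − (1−0.08)·∏(1−qᵢ) over the active causes.
P(telemetry dropout) = 0.08×0.93×0.34 + 0.5768×0.93×0.66 + 0.6412×0.07×0.34 + 0.834952×0.07×0.66 = 0.025296 + 0.354040 + 0.015261 + 0.038575 = 0.433172
The attitude-control fault-present share is 0.015261 + 0.038575 = 0.053836.
Hence the posterior is 0.053836/0.433172 ≈ 0.1243.

Now condition on the additional information:
Enumerate both values of attitude-control fault and weight by the priors:
  P(telemetry dropout | ground-station outage) = 0.5768×0.93 + 0.834952×0.07
        = 0.536424 + 0.058447 = 0.594871
Configurations with attitude-control fault contribute 0.058447, so
  P(attitude-control fault | telemetry dropout, ground-station outage) = 0.058447 / 0.594871 ≈ 0.0983
The drop from 0.1243 to 0.0983 is the explaining-away (discounting) effect.

Pr[attitude-control fault | telemetry dropout] ≈ 0.1243; Pr[attitude-control fault | telemetry dropout, ground-station outage] ≈ 0.0983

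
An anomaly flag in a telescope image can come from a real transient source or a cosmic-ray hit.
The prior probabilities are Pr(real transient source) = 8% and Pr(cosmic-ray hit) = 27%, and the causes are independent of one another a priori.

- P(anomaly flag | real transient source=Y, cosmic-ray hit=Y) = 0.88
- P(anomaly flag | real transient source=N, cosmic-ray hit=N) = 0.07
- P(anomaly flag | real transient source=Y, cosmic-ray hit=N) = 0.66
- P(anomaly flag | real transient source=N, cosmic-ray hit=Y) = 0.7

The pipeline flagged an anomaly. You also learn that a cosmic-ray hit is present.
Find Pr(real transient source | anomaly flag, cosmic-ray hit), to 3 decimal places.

P(anomaly flag | cosmic-ray hit) = 0.7*0.92 + 0.88*0.08 = 0.644000 + 0.070400 = 0.714400
Of this, 0.070400 comes from 0.88*0.08 (the real transient source=true cases).
Hence the posterior is 0.070400/0.714400 ≈ 0.099.

Pr(real transient source | anomaly flag, cosmic-ray hit) ≈ 0.099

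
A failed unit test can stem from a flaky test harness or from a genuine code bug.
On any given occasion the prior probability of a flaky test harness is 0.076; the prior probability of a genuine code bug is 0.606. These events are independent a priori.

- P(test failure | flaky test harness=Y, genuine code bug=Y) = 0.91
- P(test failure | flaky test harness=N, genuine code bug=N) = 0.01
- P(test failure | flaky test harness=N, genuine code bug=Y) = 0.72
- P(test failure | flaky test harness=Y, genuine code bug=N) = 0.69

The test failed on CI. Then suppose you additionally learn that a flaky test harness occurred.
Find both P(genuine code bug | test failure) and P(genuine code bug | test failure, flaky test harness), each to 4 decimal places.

By total probability over the 4 (flaky test harness, genuine code bug) configurations:
  P(test failure) = 0.01*0.924*0.394 + 0.72*0.924*0.606 + 0.69*0.076*0.394 + 0.91*0.076*0.606
        = 0.003641 + 0.403160 + 0.020661 + 0.041911 = 0.469373
The terms with genuine code bug present sum to 0.445071, so
  P(genuine code bug | test failure) = 0.445071 / 0.469373 ≈ 0.9482

With the extra evidence:
Sum P(test failure|·) weighted by the priors over both values of genuine code bug:
  P(test failure | flaky test harness) = 0.69*0.394 + 0.91*0.606
        = 0.271860 + 0.551460 = 0.823320
The terms with genuine code bug present sum to 0.551460, so
  P(genuine code bug | test failure, flaky test harness) = 0.551460 / 0.823320 ≈ 0.6698
This is intercausal reasoning (explaining away): once flaky test harness accounts for the test failure, genuine code bug becomes less likely.

P(genuine code bug | test failure) ≈ 0.9482; P(genuine code bug | test failure, flaky test harness) ≈ 0.6698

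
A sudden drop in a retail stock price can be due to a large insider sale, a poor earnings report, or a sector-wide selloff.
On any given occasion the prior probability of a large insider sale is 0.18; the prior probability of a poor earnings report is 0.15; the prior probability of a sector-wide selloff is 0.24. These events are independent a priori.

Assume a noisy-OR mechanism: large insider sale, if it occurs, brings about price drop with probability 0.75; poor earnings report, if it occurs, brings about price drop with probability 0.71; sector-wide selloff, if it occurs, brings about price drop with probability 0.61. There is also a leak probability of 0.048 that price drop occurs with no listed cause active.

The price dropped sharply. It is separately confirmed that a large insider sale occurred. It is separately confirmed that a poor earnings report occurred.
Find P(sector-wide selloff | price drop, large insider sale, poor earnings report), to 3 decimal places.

Under noisy-OR, P(price drop | causes) = 1 − (1−0.048)·∏(1−qᵢ) over the active causes.
By total probability over both values of sector-wide selloff:
  P(price drop | large insider sale, poor earnings report) = 0.93098*0.76 + 0.973082*0.24
        = 0.707545 + 0.233540 = 0.941085
Configurations with sector-wide selloff contribute 0.233540, so
  P(sector-wide selloff | price drop, large insider sale, poor earnings report) = 0.233540 / 0.941085 ≈ 0.248

P(sector-wide selloff | price drop, large insider sale, poor earnings report) ≈ 0.248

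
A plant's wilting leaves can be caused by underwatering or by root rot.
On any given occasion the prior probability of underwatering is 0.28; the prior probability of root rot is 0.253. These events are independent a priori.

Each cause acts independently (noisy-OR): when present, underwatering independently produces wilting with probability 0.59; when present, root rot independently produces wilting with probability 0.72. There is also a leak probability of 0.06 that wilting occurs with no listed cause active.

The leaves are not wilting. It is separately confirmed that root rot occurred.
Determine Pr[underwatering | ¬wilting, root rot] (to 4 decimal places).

Pr[underwatering | ¬wilting, root rot] ≈ 0.1375

Under noisy-OR, P(wilting | causes) = 1 − (1−0.06)·∏(1−qᵢ) over the active causes.
P(¬wilting | root rot) = 0.2632×0.72 + 0.107912×0.28 = 0.189504 + 0.030215 = 0.219719
The underwatering-present share is 0.107912×0.28 = 0.030215.
So P(underwatering | ¬wilting, root rot) = 0.030215/0.219719 ≈ 0.1375.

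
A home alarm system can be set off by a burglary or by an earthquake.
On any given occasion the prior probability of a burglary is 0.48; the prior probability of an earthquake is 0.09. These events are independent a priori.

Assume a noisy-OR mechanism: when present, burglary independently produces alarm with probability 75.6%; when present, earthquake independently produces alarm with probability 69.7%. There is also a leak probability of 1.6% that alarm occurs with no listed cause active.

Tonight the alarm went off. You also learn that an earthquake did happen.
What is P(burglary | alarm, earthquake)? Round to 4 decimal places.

P(burglary | alarm, earthquake) ≈ 0.5495

Under noisy-OR, P(alarm | causes) = 1 − (1−0.016)·∏(1−qᵢ) over the active causes.
Weight on burglary=true, given the evidence: 0.927251·0.48 = 0.445080
Normalizer over all consistent configurations: 0.701848·0.52 + 0.927251·0.48 = 0.810041
Posterior = 0.445080 / 0.810041 ≈ 0.5495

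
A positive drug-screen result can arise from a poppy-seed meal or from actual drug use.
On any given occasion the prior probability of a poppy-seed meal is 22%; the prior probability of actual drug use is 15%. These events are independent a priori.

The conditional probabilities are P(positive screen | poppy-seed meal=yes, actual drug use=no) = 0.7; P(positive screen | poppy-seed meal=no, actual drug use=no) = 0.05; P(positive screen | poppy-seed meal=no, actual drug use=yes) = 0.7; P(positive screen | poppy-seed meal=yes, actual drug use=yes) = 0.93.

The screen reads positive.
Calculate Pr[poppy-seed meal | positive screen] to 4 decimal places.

Pr[poppy-seed meal | positive screen] ≈ 0.5841

Weight on poppy-seed meal=true, given the evidence: 0.130900 + 0.030690 = 0.161590
Normalizer over all consistent configurations: 0.05*0.78*0.85 + 0.7*0.78*0.15 + 0.7*0.22*0.85 + 0.93*0.22*0.15 = 0.276640
Posterior = 0.161590 / 0.276640 ≈ 0.5841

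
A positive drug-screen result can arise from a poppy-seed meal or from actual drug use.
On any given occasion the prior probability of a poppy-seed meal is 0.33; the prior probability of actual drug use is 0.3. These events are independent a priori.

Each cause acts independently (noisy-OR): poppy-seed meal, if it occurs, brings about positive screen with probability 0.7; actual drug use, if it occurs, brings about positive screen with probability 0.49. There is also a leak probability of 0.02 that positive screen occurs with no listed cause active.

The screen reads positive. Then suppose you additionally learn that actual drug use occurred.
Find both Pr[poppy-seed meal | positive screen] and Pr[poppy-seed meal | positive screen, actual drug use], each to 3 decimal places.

Under noisy-OR, P(positive screen | causes) = 1 − (1−0.02)·∏(1−qᵢ) over the active causes.
Weight on poppy-seed meal=true, given the evidence: 0.163086 + 0.084156 = 0.247242
Normalizer over all consistent configurations: 0.02·0.67·0.7 + 0.5002·0.67·0.3 + 0.706·0.33·0.7 + 0.85006·0.33·0.3 = 0.357162
P(poppy-seed meal | positive screen) = 0.247242/0.357162 ≈ 0.692

Now also conditioning on actual drug use=true:
Sum P(positive screen|·) weighted by the priors over both values of poppy-seed meal:
  P(positive screen | actual drug use) = 0.5002·0.67 + 0.85006·0.33
        = 0.335134 + 0.280520 = 0.615654
The terms with poppy-seed meal present sum to 0.280520, so
  P(poppy-seed meal | positive screen, actual drug use) = 0.280520 / 0.615654 ≈ 0.456
Conditioning on actual drug use lowers the posterior on poppy-seed meal: the classic explaining-away effect in a common-effect structure.

Pr[poppy-seed meal | positive screen] ≈ 0.692; Pr[poppy-seed meal | positive screen, actual drug use] ≈ 0.456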